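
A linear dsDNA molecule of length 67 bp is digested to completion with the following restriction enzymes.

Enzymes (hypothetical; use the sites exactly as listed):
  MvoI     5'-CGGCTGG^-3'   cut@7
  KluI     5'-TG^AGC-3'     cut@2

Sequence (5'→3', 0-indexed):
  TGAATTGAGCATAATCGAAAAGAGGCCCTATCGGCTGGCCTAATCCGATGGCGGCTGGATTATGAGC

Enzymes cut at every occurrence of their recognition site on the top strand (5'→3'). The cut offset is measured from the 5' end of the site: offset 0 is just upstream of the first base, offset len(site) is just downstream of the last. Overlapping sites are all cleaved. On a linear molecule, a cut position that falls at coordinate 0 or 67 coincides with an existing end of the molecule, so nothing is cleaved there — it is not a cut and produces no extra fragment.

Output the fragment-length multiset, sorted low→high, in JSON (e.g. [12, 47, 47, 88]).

[3,6,7,20,31]

Per-enzyme occurrences:
  MvoI CGGCTGG/7: at [31, 51] ⇒ [38, 58]
  KluI TGAGC/2: at [5, 62] ⇒ [7, 64]

Pooled cuts: [7, 38, 58, 64]

Fragments:
  [0,7): 7 bp
  [7,38): 31 bp
  [38,58): 20 bp
  [58,64): 6 bp
  [64,67): 3 bp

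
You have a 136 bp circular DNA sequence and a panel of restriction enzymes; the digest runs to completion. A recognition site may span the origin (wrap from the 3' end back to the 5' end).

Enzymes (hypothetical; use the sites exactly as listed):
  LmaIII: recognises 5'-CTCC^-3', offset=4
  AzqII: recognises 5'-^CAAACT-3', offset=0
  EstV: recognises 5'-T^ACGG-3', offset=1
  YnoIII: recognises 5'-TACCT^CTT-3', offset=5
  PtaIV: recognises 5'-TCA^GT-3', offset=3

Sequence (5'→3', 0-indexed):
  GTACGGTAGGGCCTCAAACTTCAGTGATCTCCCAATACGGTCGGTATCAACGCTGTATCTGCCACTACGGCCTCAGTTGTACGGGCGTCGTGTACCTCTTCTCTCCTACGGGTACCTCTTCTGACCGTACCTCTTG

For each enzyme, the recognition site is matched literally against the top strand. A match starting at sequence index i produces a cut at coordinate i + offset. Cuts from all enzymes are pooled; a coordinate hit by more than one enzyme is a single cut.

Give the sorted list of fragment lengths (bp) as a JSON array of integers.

Per-enzyme occurrences:
  LmaIII (CTCC, off=4): starts [28, 102] → cuts [32, 106]
  AzqII (CAAACT, off=0): starts [14] → cuts [14]
  EstV (TACGG, off=1): starts [1, 35, 65, 79, 106] → cuts [2, 36, 66, 80, 107]
  YnoIII (TACCTCTT, off=5): starts [92, 112, 127] → cuts [97, 117, 132]
  PtaIV (TCAGT, off=3): starts [20, 72] → cuts [23, 75]

All cut coordinates (distinct, sorted): [2, 14, 23, 32, 36, 66, 75, 80, 97, 106, 107, 117, 132]

Fragments:
  2→14: 12 bp
  14→23: 9 bp
  23→32: 9 bp
  32→36: 4 bp
  36→66: 30 bp
  66→75: 9 bp
  75→80: 5 bp
  80→97: 17 bp
  97→106: 9 bp
  106→107: 1 bp
  107→117: 10 bp
  117→132: 15 bp
  132→2 (wrap): 136-132+2 = 6 bp

[1,4,5,6,9,9,9,9,10,12,15,17,30]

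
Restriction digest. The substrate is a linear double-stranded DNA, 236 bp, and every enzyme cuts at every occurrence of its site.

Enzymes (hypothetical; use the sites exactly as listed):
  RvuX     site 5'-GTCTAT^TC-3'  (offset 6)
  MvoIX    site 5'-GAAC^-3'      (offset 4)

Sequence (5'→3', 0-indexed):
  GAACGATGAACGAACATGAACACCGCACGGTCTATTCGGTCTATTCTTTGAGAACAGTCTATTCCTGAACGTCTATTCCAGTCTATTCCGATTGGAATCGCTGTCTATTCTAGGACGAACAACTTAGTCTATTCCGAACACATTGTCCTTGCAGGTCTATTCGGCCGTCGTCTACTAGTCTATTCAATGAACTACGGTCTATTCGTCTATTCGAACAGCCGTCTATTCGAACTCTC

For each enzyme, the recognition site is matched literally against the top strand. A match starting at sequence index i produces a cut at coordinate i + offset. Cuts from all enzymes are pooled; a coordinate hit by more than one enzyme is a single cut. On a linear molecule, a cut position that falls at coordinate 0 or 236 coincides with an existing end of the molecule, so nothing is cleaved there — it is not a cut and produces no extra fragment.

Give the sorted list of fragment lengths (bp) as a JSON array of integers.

Per-enzyme occurrences:
  RvuX (GTCTATTC, off=6): starts [29, 38, 56, 70, 80, 102, 126, 154, 177, 196, 204, 220] → cuts [35, 44, 62, 76, 86, 108, 132, 160, 183, 202, 210, 226]
  MvoIX (GAAC, off=4): starts [0, 7, 11, 17, 51, 66, 116, 135, 188, 212, 228] → cuts [4, 11, 15, 21, 55, 70, 120, 139, 192, 216, 232]

All cut coordinates (distinct, sorted): [4, 11, 15, 21, 35, 44, 55, 62, 70, 76, 86, 108, 120, 132, 139, 160, 183, 192, 202, 210, 216, 226, 232]

Fragments:
  [0,4): 4 bp
  [4,11): 7 bp
  [11,15): 4 bp
  [15,21): 6 bp
  [21,35): 14 bp
  [35,44): 9 bp
  [44,55): 11 bp
  [55,62): 7 bp
  [62,70): 8 bp
  [70,76): 6 bp
  [76,86): 10 bp
  [86,108): 22 bp
  [108,120): 12 bp
  [120,132): 12 bp
  [132,139): 7 bp
  [139,160): 21 bp
  [160,183): 23 bp
  [183,192): 9 bp
  [192,202): 10 bp
  [202,210): 8 bp
  [210,216): 6 bp
  [216,226): 10 bp
  [226,232): 6 bp
  [232,236): 4 bp

[4,4,4,6,6,6,6,7,7,7,8,8,9,9,10,10,10,11,12,12,14,21,22,23]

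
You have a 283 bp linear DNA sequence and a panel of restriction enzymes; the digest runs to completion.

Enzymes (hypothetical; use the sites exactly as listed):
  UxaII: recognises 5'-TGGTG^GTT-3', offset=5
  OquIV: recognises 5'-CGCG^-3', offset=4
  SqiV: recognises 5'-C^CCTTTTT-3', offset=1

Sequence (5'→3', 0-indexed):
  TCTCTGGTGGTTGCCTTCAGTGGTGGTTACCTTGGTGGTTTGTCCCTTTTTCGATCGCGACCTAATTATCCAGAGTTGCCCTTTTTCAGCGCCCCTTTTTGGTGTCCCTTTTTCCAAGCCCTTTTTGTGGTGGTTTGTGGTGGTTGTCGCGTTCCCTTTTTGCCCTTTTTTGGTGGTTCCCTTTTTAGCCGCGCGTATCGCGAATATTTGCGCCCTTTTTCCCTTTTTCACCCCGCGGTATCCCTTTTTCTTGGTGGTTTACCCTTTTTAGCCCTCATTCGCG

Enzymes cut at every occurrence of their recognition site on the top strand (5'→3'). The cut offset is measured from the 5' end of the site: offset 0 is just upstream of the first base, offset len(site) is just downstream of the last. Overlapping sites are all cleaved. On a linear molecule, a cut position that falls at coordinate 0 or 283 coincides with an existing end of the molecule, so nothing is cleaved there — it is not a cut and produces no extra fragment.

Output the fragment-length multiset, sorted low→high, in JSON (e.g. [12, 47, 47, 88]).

[2,3,4,5,6,7,7,8,9,9,9,10,11,12,12,13,13,13,14,14,14,15,16,16,20,21]

Per-enzyme occurrences:
  UxaII (TGGTGGTT, off=5): starts [4, 20, 32, 127, 137, 170, 251] → cuts [9, 25, 37, 132, 142, 175, 256]
  OquIV (CGCG, off=4): starts [55, 147, 189, 191, 198, 233, 279] → cuts [59, 151, 193, 195, 202, 237] (position 283 is a terminus of the linear molecule — no cut)
  SqiV (CCCTTTTT, off=1): starts [43, 78, 92, 105, 118, 153, 162, 178, 212, 220, 241, 261] → cuts [44, 79, 93, 106, 119, 154, 163, 179, 213, 221, 242, 262]

All cut coordinates (distinct, sorted): [9, 25, 37, 44, 59, 79, 93, 106, 119, 132, 142, 151, 154, 163, 175, 179, 193, 195, 202, 213, 221, 237, 242, 256, 262]

Fragments:
  [0,9): 9 bp
  [9,25): 16 bp
  [25,37): 12 bp
  [37,44): 7 bp
  [44,59): 15 bp
  [59,79): 20 bp
  [79,93): 14 bp
  [93,106): 13 bp
  [106,119): 13 bp
  [119,132): 13 bp
  [132,142): 10 bp
  [142,151): 9 bp
  [151,154): 3 bp
  [154,163): 9 bp
  [163,175): 12 bp
  [175,179): 4 bp
  [179,193): 14 bp
  [193,195): 2 bp
  [195,202): 7 bp
  [202,213): 11 bp
  [213,221): 8 bp
  [221,237): 16 bp
  [237,242): 5 bp
  [242,256): 14 bp
  [256,262): 6 bp
  [262,283): 21 bp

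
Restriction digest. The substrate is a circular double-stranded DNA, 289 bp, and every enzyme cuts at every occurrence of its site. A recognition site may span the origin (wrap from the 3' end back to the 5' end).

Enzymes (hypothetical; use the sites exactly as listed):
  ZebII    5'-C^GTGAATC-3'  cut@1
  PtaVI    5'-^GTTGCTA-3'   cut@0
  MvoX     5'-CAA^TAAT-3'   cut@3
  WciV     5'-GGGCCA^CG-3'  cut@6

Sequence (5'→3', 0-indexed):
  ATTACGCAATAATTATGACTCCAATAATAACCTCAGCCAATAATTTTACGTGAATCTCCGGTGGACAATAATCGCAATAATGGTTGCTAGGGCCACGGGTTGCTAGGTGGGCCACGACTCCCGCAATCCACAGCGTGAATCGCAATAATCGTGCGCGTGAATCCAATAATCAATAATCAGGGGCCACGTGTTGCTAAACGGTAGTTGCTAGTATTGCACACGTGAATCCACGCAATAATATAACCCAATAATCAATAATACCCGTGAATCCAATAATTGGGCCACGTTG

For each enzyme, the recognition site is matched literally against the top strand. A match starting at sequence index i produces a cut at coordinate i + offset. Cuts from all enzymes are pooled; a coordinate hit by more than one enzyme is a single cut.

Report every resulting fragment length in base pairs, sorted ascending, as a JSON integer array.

Per-enzyme occurrences:
  ZebII CGTGAATC/1: at [48, 133, 155, 220, 262] ⇒ [49, 134, 156, 221, 263]
  PtaVI GTTGCTA/0: at [82, 98, 189, 203] ⇒ [82, 98, 189, 203]
  MvoX CAATAAT/3: at [6, 21, 37, 65, 74, 142, 163, 170, 232, 245, 252, 270] ⇒ [9, 24, 40, 68, 77, 145, 166, 173, 235, 248, 255, 273]
  WciV GGGCCACG/6: at [89, 108, 180, 278] ⇒ [95, 114, 186, 284]

All cut coordinates (distinct, sorted): [9, 24, 40, 49, 68, 77, 82, 95, 98, 114, 134, 145, 156, 166, 173, 186, 189, 203, 221, 235, 248, 255, 263, 273, 284]

Fragments:
  9→24: 15 bp
  24→40: 16 bp
  40→49: 9 bp
  49→68: 19 bp
  68→77: 9 bp
  77→82: 5 bp
  82→95: 13 bp
  95→98: 3 bp
  98→114: 16 bp
  114→134: 20 bp
  134→145: 11 bp
  145→156: 11 bp
  156→166: 10 bp
  166→173: 7 bp
  173→186: 13 bp
  186→189: 3 bp
  189→203: 14 bp
  203→221: 18 bp
  221→235: 14 bp
  235→248: 13 bp
  248→255: 7 bp
  255→263: 8 bp
  263→273: 10 bp
  273→284: 11 bp
  284→9 (wrap): 289-284+9 = 14 bp

[3,3,5,7,7,8,9,9,10,10,11,11,11,13,13,13,14,14,14,15,16,16,18,19,20]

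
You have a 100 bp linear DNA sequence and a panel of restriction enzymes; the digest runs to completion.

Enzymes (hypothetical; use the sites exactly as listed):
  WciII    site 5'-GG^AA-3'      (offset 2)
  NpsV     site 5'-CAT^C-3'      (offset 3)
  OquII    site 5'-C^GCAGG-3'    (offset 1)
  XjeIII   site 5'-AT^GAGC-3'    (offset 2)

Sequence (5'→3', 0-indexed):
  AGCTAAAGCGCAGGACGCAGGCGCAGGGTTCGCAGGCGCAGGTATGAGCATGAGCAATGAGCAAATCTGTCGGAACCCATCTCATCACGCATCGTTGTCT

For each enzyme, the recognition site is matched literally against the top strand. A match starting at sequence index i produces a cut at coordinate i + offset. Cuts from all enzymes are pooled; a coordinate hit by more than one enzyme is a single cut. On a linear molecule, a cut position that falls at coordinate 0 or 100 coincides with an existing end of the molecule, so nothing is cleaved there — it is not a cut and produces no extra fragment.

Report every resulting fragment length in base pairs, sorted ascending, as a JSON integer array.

[5,6,6,6,7,7,7,7,8,8,9,9,15]

Site scan:
  WciII (GGAA, off=2): starts [71] → cuts [73]
  NpsV (CATC, off=3): starts [77, 82, 89] → cuts [80, 85, 92]
  OquII (CGCAGG, off=1): starts [8, 15, 21, 30, 36] → cuts [9, 16, 22, 31, 37]
  XjeIII (ATGAGC, off=2): starts [43, 49, 56] → cuts [45, 51, 58]

All cut coordinates (distinct, sorted): [9, 16, 22, 31, 37, 45, 51, 58, 73, 80, 85, 92]

Fragments:
  [0,9): 9 bp
  [9,16): 7 bp
  [16,22): 6 bp
  [22,31): 9 bp
  [31,37): 6 bp
  [37,45): 8 bp
  [45,51): 6 bp
  [51,58): 7 bp
  [58,73): 15 bp
  [73,80): 7 bp
  [80,85): 5 bp
  [85,92): 7 bp
  [92,100): 8 bp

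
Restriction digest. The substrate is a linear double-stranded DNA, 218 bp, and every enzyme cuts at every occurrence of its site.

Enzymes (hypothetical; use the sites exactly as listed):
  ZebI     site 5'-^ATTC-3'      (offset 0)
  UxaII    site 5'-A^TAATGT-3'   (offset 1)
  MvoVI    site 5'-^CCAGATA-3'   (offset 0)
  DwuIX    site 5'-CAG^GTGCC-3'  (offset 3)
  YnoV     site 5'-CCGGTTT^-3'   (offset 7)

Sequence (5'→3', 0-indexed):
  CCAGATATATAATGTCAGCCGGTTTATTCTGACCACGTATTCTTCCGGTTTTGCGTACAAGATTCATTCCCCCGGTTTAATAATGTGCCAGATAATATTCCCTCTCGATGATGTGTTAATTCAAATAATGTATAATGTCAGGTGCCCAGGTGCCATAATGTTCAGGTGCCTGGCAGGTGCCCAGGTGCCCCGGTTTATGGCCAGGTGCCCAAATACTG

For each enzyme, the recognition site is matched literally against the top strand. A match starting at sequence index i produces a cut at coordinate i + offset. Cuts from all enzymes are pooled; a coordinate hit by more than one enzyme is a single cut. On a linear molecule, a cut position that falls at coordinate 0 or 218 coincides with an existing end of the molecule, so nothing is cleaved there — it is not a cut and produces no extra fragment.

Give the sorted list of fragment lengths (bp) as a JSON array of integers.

[2,4,6,7,7,7,8,8,8,9,9,9,10,10,11,12,13,13,13,14,16,22]

Scan for sites:
  ZebI (ATTC, off=0): starts [25, 38, 61, 65, 96, 118] → cuts [25, 38, 61, 65, 96, 118]
  UxaII (ATAATGT, off=1): starts [8, 79, 124, 131, 154] → cuts [9, 80, 125, 132, 155]
  MvoVI (CCAGATA, off=0): starts [0, 87] → cuts [87] (position 0 is a terminus of the linear molecule — no cut)
  DwuIX (CAGGTGCC, off=3): starts [138, 146, 162, 173, 181, 201] → cuts [141, 149, 165, 176, 184, 204]
  YnoV (CCGGTTT, off=7): starts [18, 44, 71, 189] → cuts [25, 51, 78, 196]

Pooled cuts: [9, 25, 38, 51, 61, 65, 78, 80, 87, 96, 118, 125, 132, 141, 149, 155, 165, 176, 184, 196, 204]

Fragments:
  [0,9): 9 bp
  [9,25): 16 bp
  [25,38): 13 bp
  [38,51): 13 bp
  [51,61): 10 bp
  [61,65): 4 bp
  [65,78): 13 bp
  [78,80): 2 bp
  [80,87): 7 bp
  [87,96): 9 bp
  [96,118): 22 bp
  [118,125): 7 bp
  [125,132): 7 bp
  [132,141): 9 bp
  [141,149): 8 bp
  [149,155): 6 bp
  [155,165): 10 bp
  [165,176): 11 bp
  [176,184): 8 bp
  [184,196): 12 bp
  [196,204): 8 bp
  [204,218): 14 bp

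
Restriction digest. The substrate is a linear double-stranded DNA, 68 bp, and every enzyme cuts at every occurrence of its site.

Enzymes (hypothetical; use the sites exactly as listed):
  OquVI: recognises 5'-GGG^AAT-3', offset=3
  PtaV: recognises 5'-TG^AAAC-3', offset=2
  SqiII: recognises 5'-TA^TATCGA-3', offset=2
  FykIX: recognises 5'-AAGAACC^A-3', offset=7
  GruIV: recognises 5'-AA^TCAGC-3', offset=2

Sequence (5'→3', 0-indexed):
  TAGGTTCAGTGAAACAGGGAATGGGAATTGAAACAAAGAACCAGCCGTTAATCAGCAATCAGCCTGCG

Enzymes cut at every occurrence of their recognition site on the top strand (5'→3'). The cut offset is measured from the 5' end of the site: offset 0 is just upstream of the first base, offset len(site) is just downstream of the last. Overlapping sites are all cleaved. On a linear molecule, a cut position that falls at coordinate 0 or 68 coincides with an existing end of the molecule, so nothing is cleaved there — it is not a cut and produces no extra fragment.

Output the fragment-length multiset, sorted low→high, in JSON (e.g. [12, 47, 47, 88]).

Scan for sites:
  OquVI (GGGAAT, off=3): starts [16, 22] → cuts [19, 25]
  PtaV (TGAAAC, off=2): starts [9, 28] → cuts [11, 30]
  SqiII (TATATCGA, off=2): no sites
  FykIX (AAGAACCA, off=7): starts [35] → cuts [42]
  GruIV (AATCAGC, off=2): starts [49, 56] → cuts [51, 58]

Pooled cuts: [11, 19, 25, 30, 42, 51, 58]

Fragment lengths:
  [0,11): 11 bp
  [11,19): 8 bp
  [19,25): 6 bp
  [25,30): 5 bp
  [30,42): 12 bp
  [42,51): 9 bp
  [51,58): 7 bp
  [58,68): 10 bp

[5,6,7,8,9,10,11,12]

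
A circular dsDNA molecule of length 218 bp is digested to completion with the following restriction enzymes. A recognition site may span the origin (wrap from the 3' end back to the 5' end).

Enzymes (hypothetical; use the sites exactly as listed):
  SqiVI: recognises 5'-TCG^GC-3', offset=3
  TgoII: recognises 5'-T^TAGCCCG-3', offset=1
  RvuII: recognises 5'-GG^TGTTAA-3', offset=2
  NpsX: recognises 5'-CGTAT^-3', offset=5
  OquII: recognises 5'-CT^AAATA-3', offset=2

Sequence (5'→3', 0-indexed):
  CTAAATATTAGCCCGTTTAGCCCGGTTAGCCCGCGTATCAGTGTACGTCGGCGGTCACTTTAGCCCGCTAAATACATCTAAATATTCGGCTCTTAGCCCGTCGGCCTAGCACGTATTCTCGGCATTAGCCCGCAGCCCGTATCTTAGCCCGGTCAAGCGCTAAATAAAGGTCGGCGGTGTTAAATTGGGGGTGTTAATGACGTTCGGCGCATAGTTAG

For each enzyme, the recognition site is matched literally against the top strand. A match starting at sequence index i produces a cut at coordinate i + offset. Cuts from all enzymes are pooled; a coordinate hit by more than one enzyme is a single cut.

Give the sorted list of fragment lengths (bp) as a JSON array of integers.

Per-enzyme occurrences:
  SqiVI (TCGGC, off=3): starts [47, 85, 100, 118, 170, 203] → cuts [50, 88, 103, 121, 173, 206]
  TgoII (TTAGCCCG, off=1): starts [7, 16, 25, 59, 92, 124, 143] → cuts [8, 17, 26, 60, 93, 125, 144]
  RvuII (GGTGTTAA, off=2): starts [175, 189] → cuts [177, 191]
  NpsX (CGTAT, off=5): starts [33, 111, 137] → cuts [38, 116, 142]
  OquII (CTAAATA, off=2): starts [0, 67, 77, 159] → cuts [2, 69, 79, 161]

Pooled cuts: [2, 8, 17, 26, 38, 50, 60, 69, 79, 88, 93, 103, 116, 121, 125, 142, 144, 161, 173, 177, 191, 206]

Fragments:
  2→8: 6 bp
  8→17: 9 bp
  17→26: 9 bp
  26→38: 12 bp
  38→50: 12 bp
  50→60: 10 bp
  60→69: 9 bp
  69→79: 10 bp
  79→88: 9 bp
  88→93: 5 bp
  93→103: 10 bp
  103→116: 13 bp
  116→121: 5 bp
  121→125: 4 bp
  125→142: 17 bp
  142→144: 2 bp
  144→161: 17 bp
  161→173: 12 bp
  173→177: 4 bp
  177→191: 14 bp
  191→206: 15 bp
  206→2 (wrap): 218-206+2 = 14 bp

[2,4,4,5,5,6,9,9,9,9,10,10,10,12,12,12,13,14,14,15,17,17]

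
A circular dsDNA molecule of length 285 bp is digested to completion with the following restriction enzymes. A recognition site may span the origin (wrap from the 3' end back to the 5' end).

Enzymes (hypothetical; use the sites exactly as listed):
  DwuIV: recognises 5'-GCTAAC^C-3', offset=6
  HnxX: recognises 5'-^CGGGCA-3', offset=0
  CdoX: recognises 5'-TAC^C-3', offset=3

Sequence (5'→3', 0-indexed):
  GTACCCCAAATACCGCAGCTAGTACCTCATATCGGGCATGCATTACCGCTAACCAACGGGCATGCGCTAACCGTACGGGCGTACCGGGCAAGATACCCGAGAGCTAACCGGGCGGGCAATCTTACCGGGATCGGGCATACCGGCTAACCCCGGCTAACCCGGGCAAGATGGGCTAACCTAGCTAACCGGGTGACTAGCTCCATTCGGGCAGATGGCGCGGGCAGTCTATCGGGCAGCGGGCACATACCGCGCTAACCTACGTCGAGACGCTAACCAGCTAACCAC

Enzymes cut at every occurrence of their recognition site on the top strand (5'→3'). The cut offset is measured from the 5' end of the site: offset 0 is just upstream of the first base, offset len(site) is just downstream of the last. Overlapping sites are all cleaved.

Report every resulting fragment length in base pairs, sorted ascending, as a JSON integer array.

[1,3,4,6,7,7,7,7,8,8,9,9,9,9,10,11,12,12,12,12,13,13,13,14,15,18,18,18]

Per-enzyme occurrences:
  DwuIV GCTAACC/6: at [47, 65, 102, 142, 152, 171, 180, 250, 268, 276] ⇒ [53, 71, 108, 148, 158, 177, 186, 256, 274, 282]
  HnxX CGGGCA/0: at [32, 56, 84, 112, 131, 159, 204, 217, 229, 236] ⇒ [32, 56, 84, 112, 131, 159, 204, 217, 229, 236]
  CdoX TACC/3: at [1, 10, 22, 43, 81, 93, 122, 137, 244] ⇒ [4, 13, 25, 46, 84, 96, 125, 140, 247]

All cut coordinates (distinct, sorted): [4, 13, 25, 32, 46, 53, 56, 71, 84, 96, 108, 112, 125, 131, 140, 148, 158, 159, 177, 186, 204, 217, 229, 236, 247, 256, 274, 282]

Fragment lengths:
  4→13: 9 bp
  13→25: 12 bp
  25→32: 7 bp
  32→46: 14 bp
  46→53: 7 bp
  53→56: 3 bp
  56→71: 15 bp
  71→84: 13 bp
  84→96: 12 bp
  96→108: 12 bp
  108→112: 4 bp
  112→125: 13 bp
  125→131: 6 bp
  131→140: 9 bp
  140→148: 8 bp
  148→158: 10 bp
  158→159: 1 bp
  159→177: 18 bp
  177→186: 9 bp
  186→204: 18 bp
  204→217: 13 bp
  217→229: 12 bp
  229→236: 7 bp
  236→247: 11 bp
  247→256: 9 bp
  256→274: 18 bp
  274→282: 8 bp
  282→4 (wrap): 285-282+4 = 7 bp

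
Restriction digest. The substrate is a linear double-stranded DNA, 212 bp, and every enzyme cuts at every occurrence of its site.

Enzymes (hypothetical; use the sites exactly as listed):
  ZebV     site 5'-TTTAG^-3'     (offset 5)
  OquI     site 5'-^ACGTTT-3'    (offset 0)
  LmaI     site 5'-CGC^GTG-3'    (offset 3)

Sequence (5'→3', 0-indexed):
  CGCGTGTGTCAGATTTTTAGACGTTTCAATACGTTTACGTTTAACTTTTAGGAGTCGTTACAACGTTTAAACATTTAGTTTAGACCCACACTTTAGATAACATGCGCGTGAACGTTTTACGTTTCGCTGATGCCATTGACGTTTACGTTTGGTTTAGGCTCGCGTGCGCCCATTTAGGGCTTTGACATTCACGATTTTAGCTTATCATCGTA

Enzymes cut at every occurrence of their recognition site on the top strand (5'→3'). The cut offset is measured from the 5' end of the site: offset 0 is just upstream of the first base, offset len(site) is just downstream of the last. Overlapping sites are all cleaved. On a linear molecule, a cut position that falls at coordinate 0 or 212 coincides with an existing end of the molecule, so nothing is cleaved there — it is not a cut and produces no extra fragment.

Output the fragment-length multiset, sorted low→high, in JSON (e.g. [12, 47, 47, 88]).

[3,4,5,6,6,6,7,10,11,11,12,13,13,14,15,16,17,20,23]

Per-enzyme occurrences:
  ZebV TTTAG/5: at [15, 46, 73, 78, 91, 152, 172, 195] ⇒ [20, 51, 78, 83, 96, 157, 177, 200]
  OquI ACGTTT/0: at [20, 30, 36, 62, 111, 118, 138, 144] ⇒ [20, 30, 36, 62, 111, 118, 138, 144]
  LmaI CGCGTG/3: at [0, 104, 160] ⇒ [3, 107, 163]

Pooled cuts: [3, 20, 30, 36, 51, 62, 78, 83, 96, 107, 111, 118, 138, 144, 157, 163, 177, 200]

Fragments:
  [0,3): 3 bp
  [3,20): 17 bp
  [20,30): 10 bp
  [30,36): 6 bp
  [36,51): 15 bp
  [51,62): 11 bp
  [62,78): 16 bp
  [78,83): 5 bp
  [83,96): 13 bp
  [96,107): 11 bp
  [107,111): 4 bp
  [111,118): 7 bp
  [118,138): 20 bp
  [138,144): 6 bp
  [144,157): 13 bp
  [157,163): 6 bp
  [163,177): 14 bp
  [177,200): 23 bp
  [200,212): 12 bp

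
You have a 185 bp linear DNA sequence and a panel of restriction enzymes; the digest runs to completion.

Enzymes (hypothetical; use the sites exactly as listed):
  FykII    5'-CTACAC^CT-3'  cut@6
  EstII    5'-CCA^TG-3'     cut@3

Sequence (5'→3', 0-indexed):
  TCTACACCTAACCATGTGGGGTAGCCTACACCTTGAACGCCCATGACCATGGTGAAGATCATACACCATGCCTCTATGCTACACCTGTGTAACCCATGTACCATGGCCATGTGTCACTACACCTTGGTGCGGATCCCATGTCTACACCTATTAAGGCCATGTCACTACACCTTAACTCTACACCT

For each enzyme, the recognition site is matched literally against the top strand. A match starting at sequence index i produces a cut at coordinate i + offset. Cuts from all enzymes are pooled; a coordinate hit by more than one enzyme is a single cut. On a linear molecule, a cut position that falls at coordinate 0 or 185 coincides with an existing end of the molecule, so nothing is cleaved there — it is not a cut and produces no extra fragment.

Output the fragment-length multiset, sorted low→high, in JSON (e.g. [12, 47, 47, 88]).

[2,6,6,7,7,7,9,11,12,12,12,13,13,16,16,17,19]

Site scan:
  FykII CTACACCT/6: at [1, 25, 78, 116, 141, 164, 177] ⇒ [7, 31, 84, 122, 147, 170, 183]
  EstII CCATG/3: at [11, 40, 46, 65, 93, 100, 106, 135, 156] ⇒ [14, 43, 49, 68, 96, 103, 109, 138, 159]

All cut coordinates (distinct, sorted): [7, 14, 31, 43, 49, 68, 84, 96, 103, 109, 122, 138, 147, 159, 170, 183]

Fragments:
  [0,7): 7 bp
  [7,14): 7 bp
  [14,31): 17 bp
  [31,43): 12 bp
  [43,49): 6 bp
  [49,68): 19 bp
  [68,84): 16 bp
  [84,96): 12 bp
  [96,103): 7 bp
  [103,109): 6 bp
  [109,122): 13 bp
  [122,138): 16 bp
  [138,147): 9 bp
  [147,159): 12 bp
  [159,170): 11 bp
  [170,183): 13 bp
  [183,185): 2 bp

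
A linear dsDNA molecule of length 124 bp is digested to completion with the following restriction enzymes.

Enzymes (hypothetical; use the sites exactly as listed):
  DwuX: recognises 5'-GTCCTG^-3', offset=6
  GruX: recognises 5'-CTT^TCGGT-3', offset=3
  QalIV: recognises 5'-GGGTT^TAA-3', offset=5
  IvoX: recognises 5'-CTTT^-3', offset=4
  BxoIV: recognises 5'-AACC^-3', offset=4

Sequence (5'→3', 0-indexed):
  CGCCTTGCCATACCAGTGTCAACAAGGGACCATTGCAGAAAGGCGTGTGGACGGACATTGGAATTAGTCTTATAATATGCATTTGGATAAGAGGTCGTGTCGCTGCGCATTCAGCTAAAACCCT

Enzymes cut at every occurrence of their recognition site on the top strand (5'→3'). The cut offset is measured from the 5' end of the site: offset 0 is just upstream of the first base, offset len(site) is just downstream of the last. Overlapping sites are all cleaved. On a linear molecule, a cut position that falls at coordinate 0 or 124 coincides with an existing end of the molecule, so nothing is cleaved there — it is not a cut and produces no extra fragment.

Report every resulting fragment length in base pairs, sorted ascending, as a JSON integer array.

Scan for sites:
  DwuX (GTCCTG, off=6): no sites
  GruX (CTTTCGGT, off=3): no sites
  QalIV (GGGTTTAA, off=5): no sites
  IvoX (CTTT, off=4): no sites
  BxoIV (AACC, off=4): starts [118] → cuts [122]

All cut coordinates (distinct, sorted): [122]

Fragments:
  [0,122): 122 bp
  [122,124): 2 bp

[2,122]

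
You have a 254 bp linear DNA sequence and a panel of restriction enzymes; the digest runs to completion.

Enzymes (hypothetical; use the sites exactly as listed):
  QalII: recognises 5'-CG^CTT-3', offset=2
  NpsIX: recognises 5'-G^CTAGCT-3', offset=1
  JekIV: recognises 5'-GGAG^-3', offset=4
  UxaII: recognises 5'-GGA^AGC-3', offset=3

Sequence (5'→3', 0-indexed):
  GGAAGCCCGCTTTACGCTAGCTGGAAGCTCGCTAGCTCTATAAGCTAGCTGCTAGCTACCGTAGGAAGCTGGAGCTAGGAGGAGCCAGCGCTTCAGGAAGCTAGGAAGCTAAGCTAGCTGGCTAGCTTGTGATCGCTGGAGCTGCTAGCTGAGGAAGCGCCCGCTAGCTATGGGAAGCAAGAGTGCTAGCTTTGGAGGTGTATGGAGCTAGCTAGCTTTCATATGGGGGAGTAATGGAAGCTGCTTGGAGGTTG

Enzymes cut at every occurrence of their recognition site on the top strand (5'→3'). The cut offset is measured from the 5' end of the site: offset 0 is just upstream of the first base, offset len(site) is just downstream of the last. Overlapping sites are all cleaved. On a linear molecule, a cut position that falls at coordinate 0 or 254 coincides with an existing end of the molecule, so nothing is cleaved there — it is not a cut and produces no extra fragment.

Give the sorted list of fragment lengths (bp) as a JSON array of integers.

[3,3,3,4,4,6,6,6,7,7,7,7,7,8,8,8,8,8,9,10,10,11,12,12,12,13,15,20,20]

Scan for sites:
  QalII (CGCTT, off=2): starts [7, 88] → cuts [9, 90]
  NpsIX (GCTAGCT, off=1): starts [15, 30, 43, 50, 112, 120, 143, 162, 184, 206, 210] → cuts [16, 31, 44, 51, 113, 121, 144, 163, 185, 207, 211]
  JekIV (GGAG, off=4): starts [70, 77, 80, 137, 193, 203, 227, 246] → cuts [74, 81, 84, 141, 197, 207, 231, 250]
  UxaII (GGAAGC, off=3): starts [0, 22, 63, 95, 103, 152, 172, 235] → cuts [3, 25, 66, 98, 106, 155, 175, 238]

All cut coordinates (distinct, sorted): [3, 9, 16, 25, 31, 44, 51, 66, 74, 81, 84, 90, 98, 106, 113, 121, 141, 144, 155, 163, 175, 185, 197, 207, 211, 231, 238, 250]

Fragment lengths:
  [0,3): 3 bp
  [3,9): 6 bp
  [9,16): 7 bp
  [16,25): 9 bp
  [25,31): 6 bp
  [31,44): 13 bp
  [44,51): 7 bp
  [51,66): 15 bp
  [66,74): 8 bp
  [74,81): 7 bp
  [81,84): 3 bp
  [84,90): 6 bp
  [90,98): 8 bp
  [98,106): 8 bp
  [106,113): 7 bp
  [113,121): 8 bp
  [121,141): 20 bp
  [141,144): 3 bp
  [144,155): 11 bp
  [155,163): 8 bp
  [163,175): 12 bp
  [175,185): 10 bp
  [185,197): 12 bp
  [197,207): 10 bp
  [207,211): 4 bp
  [211,231): 20 bp
  [231,238): 7 bp
  [238,250): 12 bp
  [250,254): 4 bp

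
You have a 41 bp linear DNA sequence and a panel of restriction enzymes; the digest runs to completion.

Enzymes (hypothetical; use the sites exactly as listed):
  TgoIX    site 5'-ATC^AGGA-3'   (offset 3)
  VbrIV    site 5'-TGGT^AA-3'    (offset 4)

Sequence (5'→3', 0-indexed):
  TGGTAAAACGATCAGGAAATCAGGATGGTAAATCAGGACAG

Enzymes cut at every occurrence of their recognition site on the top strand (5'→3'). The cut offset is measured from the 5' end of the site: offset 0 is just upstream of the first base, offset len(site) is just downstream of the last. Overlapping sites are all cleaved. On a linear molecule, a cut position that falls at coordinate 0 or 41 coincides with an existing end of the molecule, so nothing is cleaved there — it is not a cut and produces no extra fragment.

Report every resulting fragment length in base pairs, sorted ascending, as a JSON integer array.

[4,5,7,8,8,9]

Site scan:
  TgoIX (ATCAGGA, off=3): starts [10, 18, 31] → cuts [13, 21, 34]
  VbrIV (TGGTAA, off=4): starts [0, 25] → cuts [4, 29]

Pooled cuts: [4, 13, 21, 29, 34]

Fragment lengths:
  [0,4): 4 bp
  [4,13): 9 bp
  [13,21): 8 bp
  [21,29): 8 bp
  [29,34): 5 bp
  [34,41): 7 bp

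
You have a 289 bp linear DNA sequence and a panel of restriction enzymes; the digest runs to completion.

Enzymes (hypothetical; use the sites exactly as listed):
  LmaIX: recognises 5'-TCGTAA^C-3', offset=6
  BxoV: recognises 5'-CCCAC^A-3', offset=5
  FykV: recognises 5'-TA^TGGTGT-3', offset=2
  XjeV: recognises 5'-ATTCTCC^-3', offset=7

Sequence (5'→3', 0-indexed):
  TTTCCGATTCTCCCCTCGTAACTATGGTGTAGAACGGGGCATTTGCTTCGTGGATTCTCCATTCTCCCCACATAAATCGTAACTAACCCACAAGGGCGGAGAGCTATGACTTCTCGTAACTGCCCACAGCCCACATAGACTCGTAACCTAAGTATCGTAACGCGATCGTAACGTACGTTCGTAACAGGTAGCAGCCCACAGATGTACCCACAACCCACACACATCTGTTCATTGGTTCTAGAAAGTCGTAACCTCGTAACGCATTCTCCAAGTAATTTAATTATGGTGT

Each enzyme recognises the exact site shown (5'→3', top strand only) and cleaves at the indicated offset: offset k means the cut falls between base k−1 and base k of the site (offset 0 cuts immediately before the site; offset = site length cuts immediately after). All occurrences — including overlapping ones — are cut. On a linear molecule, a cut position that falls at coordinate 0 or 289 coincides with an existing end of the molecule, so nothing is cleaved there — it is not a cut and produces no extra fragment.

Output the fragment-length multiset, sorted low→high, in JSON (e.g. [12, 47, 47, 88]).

[3,4,6,7,7,7,8,8,8,9,10,11,11,12,12,13,13,14,14,15,28,33,36]

Scan for sites:
  LmaIX (TCGTAAC, off=6): starts [15, 76, 113, 140, 154, 165, 178, 245, 253] → cuts [21, 82, 119, 146, 160, 171, 184, 251, 259]
  BxoV (CCCACA, off=5): starts [66, 86, 122, 129, 194, 206, 213] → cuts [71, 91, 127, 134, 199, 211, 218]
  FykV (TATGGTGT, off=2): starts [22, 281] → cuts [24, 283]
  XjeV (ATTCTCC, off=7): starts [6, 53, 60, 262] → cuts [13, 60, 67, 269]

Pooled cuts: [13, 21, 24, 60, 67, 71, 82, 91, 119, 127, 134, 146, 160, 171, 184, 199, 211, 218, 251, 259, 269, 283]

Fragments:
  [0,13): 13 bp
  [13,21): 8 bp
  [21,24): 3 bp
  [24,60): 36 bp
  [60,67): 7 bp
  [67,71): 4 bp
  [71,82): 11 bp
  [82,91): 9 bp
  [91,119): 28 bp
  [119,127): 8 bp
  [127,134): 7 bp
  [134,146): 12 bp
  [146,160): 14 bp
  [160,171): 11 bp
  [171,184): 13 bp
  [184,199): 15 bp
  [199,211): 12 bp
  [211,218): 7 bp
  [218,251): 33 bp
  [251,259): 8 bp
  [259,269): 10 bp
  [269,283): 14 bp
  [283,289): 6 bp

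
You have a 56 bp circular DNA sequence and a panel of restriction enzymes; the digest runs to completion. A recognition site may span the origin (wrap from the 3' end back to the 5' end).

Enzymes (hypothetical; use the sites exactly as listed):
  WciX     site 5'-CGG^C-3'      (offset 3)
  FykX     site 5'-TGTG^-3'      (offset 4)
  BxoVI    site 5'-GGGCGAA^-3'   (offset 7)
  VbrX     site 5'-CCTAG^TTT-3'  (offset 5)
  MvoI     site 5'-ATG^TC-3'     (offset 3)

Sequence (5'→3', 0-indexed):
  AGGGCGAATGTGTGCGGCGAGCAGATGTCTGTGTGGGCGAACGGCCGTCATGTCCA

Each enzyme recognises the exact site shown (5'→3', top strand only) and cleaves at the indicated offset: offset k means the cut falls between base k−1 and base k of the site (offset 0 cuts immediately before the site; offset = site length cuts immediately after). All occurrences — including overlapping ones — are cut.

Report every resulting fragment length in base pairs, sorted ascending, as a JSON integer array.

[2,2,3,3,4,6,6,8,10,12]

Scan for sites:
  WciX (CGGC, off=3): starts [14, 41] → cuts [17, 44]
  FykX (TGTG, off=4): starts [8, 10, 29, 31] → cuts [12, 14, 33, 35]
  BxoVI (GGGCGAA, off=7): starts [1, 34] → cuts [8, 41]
  VbrX (CCTAGTTT, off=5): no sites
  MvoI (ATGTC, off=3): starts [24, 49] → cuts [27, 52]

Pooled cuts: [8, 12, 14, 17, 27, 33, 35, 41, 44, 52]

Fragment lengths:
  8→12: 4 bp
  12→14: 2 bp
  14→17: 3 bp
  17→27: 10 bp
  27→33: 6 bp
  33→35: 2 bp
  35→41: 6 bp
  41→44: 3 bp
  44→52: 8 bp
  52→8 (wrap): 56-52+8 = 12 bp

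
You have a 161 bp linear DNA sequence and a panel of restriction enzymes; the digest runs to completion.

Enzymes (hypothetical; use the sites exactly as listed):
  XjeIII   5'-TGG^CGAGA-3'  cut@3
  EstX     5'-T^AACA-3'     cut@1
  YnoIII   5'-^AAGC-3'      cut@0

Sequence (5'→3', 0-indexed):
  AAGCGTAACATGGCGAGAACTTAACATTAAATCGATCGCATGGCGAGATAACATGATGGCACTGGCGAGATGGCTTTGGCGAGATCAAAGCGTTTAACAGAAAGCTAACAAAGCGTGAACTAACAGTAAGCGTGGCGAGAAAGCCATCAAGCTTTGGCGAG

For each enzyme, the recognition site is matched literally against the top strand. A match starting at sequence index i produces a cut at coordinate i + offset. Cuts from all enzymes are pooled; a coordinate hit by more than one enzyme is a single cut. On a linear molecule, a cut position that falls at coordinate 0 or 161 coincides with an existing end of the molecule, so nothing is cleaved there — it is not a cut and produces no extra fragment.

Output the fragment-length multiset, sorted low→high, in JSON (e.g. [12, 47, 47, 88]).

[4,5,5,6,6,6,6,7,8,8,8,8,9,11,13,14,16,21]

Per-enzyme occurrences:
  XjeIII (TGGCGAGA, off=3): starts [10, 40, 62, 76, 132] → cuts [13, 43, 65, 79, 135]
  EstX (TAACA, off=1): starts [5, 21, 48, 94, 105, 120] → cuts [6, 22, 49, 95, 106, 121]
  YnoIII (AAGC, off=0): starts [0, 87, 101, 110, 127, 140, 148] → cuts [87, 101, 110, 127, 140, 148] (position 0 is a terminus of the linear molecule — no cut)

All cut coordinates (distinct, sorted): [6, 13, 22, 43, 49, 65, 79, 87, 95, 101, 106, 110, 121, 127, 135, 140, 148]

Fragments:
  [0,6): 6 bp
  [6,13): 7 bp
  [13,22): 9 bp
  [22,43): 21 bp
  [43,49): 6 bp
  [49,65): 16 bp
  [65,79): 14 bp
  [79,87): 8 bp
  [87,95): 8 bp
  [95,101): 6 bp
  [101,106): 5 bp
  [106,110): 4 bp
  [110,121): 11 bp
  [121,127): 6 bp
  [127,135): 8 bp
  [135,140): 5 bp
  [140,148): 8 bp
  [148,161): 13 bp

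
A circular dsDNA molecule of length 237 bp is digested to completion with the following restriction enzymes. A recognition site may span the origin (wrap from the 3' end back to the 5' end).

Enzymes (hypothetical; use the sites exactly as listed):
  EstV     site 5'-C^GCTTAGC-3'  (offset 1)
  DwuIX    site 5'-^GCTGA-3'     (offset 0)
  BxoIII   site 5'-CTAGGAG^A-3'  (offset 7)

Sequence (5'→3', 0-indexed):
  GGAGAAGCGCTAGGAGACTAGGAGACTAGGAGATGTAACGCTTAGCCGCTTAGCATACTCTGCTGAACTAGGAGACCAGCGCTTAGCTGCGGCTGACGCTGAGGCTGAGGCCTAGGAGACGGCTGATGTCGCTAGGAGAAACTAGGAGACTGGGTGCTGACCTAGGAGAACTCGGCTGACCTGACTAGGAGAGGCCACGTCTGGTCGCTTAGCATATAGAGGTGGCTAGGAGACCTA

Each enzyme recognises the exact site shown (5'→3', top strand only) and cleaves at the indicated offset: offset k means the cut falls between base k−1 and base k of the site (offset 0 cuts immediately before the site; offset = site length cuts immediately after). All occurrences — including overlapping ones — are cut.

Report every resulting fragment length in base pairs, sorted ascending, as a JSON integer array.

Site scan:
  EstV (CGCTTAGC, off=1): starts [38, 46, 79, 205] → cuts [39, 47, 80, 206]
  DwuIX (GCTGA, off=0): starts [61, 91, 97, 103, 121, 155, 174] → cuts [61, 91, 97, 103, 121, 155, 174]
  BxoIII (CTAGGAGA, off=7): starts [9, 17, 25, 67, 111, 131, 141, 161, 184, 225, 234] → cuts [4, 16, 24, 32, 74, 118, 138, 148, 168, 191, 232]

Pooled cuts: [4, 16, 24, 32, 39, 47, 61, 74, 80, 91, 97, 103, 118, 121, 138, 148, 155, 168, 174, 191, 206, 232]

Fragments:
  4→16: 12 bp
  16→24: 8 bp
  24→32: 8 bp
  32→39: 7 bp
  39→47: 8 bp
  47→61: 14 bp
  61→74: 13 bp
  74→80: 6 bp
  80→91: 11 bp
  91→97: 6 bp
  97→103: 6 bp
  103→118: 15 bp
  118→121: 3 bp
  121→138: 17 bp
  138→148: 10 bp
  148→155: 7 bp
  155→168: 13 bp
  168→174: 6 bp
  174→191: 17 bp
  191→206: 15 bp
  206→232: 26 bp
  232→4 (wrap): 237-232+4 = 9 bp

[3,6,6,6,6,7,7,8,8,8,9,10,11,12,13,13,14,15,15,17,17,26]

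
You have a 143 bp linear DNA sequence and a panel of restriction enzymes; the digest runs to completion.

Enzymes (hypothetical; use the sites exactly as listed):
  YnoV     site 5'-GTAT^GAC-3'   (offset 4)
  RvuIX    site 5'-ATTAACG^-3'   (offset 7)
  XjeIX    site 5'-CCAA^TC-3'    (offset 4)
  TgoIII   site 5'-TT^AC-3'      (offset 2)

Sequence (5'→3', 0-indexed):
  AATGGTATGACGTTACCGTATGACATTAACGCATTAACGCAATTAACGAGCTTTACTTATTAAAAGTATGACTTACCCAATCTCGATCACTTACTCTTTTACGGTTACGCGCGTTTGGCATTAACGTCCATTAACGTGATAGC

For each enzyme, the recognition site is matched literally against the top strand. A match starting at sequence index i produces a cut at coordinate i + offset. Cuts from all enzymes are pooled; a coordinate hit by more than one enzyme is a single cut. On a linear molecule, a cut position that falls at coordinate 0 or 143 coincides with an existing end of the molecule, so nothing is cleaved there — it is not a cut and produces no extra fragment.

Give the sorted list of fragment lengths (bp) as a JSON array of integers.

[5,6,6,6,6,7,7,8,8,8,9,10,10,12,15,20]

Site scan:
  YnoV GTATGAC/4: at [4, 17, 65] ⇒ [8, 21, 69]
  RvuIX ATTAACG/7: at [24, 32, 41, 119, 129] ⇒ [31, 39, 48, 126, 136]
  XjeIX CCAATC/4: at [76] ⇒ [80]
  TgoIII TTAC/2: at [12, 52, 72, 90, 98, 104] ⇒ [14, 54, 74, 92, 100, 106]

All cut coordinates (distinct, sorted): [8, 14, 21, 31, 39, 48, 54, 69, 74, 80, 92, 100, 106, 126, 136]

Fragment lengths:
  [0,8): 8 bp
  [8,14): 6 bp
  [14,21): 7 bp
  [21,31): 10 bp
  [31,39): 8 bp
  [39,48): 9 bp
  [48,54): 6 bp
  [54,69): 15 bp
  [69,74): 5 bp
  [74,80): 6 bp
  [80,92): 12 bp
  [92,100): 8 bp
  [100,106): 6 bp
  [106,126): 20 bp
  [126,136): 10 bp
  [136,143): 7 bp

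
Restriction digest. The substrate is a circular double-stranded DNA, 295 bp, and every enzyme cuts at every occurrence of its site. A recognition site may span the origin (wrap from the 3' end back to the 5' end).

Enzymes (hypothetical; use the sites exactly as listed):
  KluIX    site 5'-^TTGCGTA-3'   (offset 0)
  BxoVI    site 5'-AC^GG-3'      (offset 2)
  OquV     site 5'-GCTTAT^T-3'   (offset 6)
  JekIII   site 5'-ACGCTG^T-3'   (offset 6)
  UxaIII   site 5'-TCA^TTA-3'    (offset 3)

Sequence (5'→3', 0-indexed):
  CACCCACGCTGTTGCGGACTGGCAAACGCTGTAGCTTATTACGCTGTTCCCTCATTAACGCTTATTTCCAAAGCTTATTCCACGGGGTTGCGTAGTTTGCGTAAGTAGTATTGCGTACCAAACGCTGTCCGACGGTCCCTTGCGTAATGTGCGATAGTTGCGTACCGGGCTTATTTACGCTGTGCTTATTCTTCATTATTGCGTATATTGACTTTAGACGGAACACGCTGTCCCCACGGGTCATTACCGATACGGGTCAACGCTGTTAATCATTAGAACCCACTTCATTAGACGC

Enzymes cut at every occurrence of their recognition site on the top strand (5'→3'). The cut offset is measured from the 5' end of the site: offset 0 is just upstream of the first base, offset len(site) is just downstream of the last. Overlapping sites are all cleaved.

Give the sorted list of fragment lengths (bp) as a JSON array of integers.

Scan for sites:
  KluIX (TTGCGTA, off=0): starts [87, 96, 110, 139, 157, 198] → cuts [87, 96, 110, 139, 157, 198]
  BxoVI (ACGG, off=2): starts [81, 131, 217, 235, 251] → cuts [83, 133, 219, 237, 253]
  OquV (GCTTATT, off=6): starts [33, 59, 72, 168, 183] → cuts [39, 65, 78, 174, 189]
  JekIII (ACGCTGT, off=6): starts [5, 25, 40, 121, 176, 224, 259] → cuts [11, 31, 46, 127, 182, 230, 265]
  UxaIII (TCATTA, off=3): starts [51, 192, 240, 269, 284] → cuts [54, 195, 243, 272, 287]

All cut coordinates (distinct, sorted): [11, 31, 39, 46, 54, 65, 78, 83, 87, 96, 110, 127, 133, 139, 157, 174, 182, 189, 195, 198, 219, 230, 237, 243, 253, 265, 272, 287]

Fragment lengths:
  11→31: 20 bp
  31→39: 8 bp
  39→46: 7 bp
  46→54: 8 bp
  54→65: 11 bp
  65→78: 13 bp
  78→83: 5 bp
  83→87: 4 bp
  87→96: 9 bp
  96→110: 14 bp
  110→127: 17 bp
  127→133: 6 bp
  133→139: 6 bp
  139→157: 18 bp
  157→174: 17 bp
  174→182: 8 bp
  182→189: 7 bp
  189→195: 6 bp
  195→198: 3 bp
  198→219: 21 bp
  219→230: 11 bp
  230→237: 7 bp
  237→243: 6 bp
  243→253: 10 bp
  253→265: 12 bp
  265→272: 7 bp
  272→287: 15 bp
  287→11 (wrap): 295-287+11 = 19 bp

[3,4,5,6,6,6,6,7,7,7,7,8,8,8,9,10,11,11,12,13,14,15,17,17,18,19,20,21]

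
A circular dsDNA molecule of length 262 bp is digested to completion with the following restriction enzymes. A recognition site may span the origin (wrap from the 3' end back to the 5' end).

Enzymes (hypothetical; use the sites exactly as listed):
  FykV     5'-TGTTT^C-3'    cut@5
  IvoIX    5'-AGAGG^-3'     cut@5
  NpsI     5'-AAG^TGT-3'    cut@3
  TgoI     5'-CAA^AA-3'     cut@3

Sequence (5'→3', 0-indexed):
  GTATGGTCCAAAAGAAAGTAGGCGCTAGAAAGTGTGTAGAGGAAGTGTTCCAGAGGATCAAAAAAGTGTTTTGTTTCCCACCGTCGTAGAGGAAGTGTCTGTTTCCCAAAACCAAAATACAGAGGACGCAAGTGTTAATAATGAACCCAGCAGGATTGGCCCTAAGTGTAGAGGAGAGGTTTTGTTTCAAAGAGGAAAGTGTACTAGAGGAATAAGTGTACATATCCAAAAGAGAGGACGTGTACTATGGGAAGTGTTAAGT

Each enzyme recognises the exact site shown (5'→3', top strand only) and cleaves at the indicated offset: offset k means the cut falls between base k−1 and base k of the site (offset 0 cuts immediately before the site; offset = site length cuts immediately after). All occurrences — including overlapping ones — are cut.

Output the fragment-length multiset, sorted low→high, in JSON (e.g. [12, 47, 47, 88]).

[3,3,4,5,5,5,5,6,6,7,7,8,8,8,8,9,10,10,10,11,11,12,13,16,17,21,34]

Site scan:
  FykV TGTTTC/5: at [71, 99, 182] ⇒ [76, 104, 187]
  IvoIX AGAGG/5: at [37, 51, 87, 120, 169, 174, 190, 205, 232] ⇒ [42, 56, 92, 125, 174, 179, 195, 210, 237]
  NpsI AAGTGT/3: at [29, 42, 63, 92, 129, 163, 196, 213, 251, 258] ⇒ [32, 45, 66, 95, 132, 166, 199, 216, 254, 261]
  TgoI CAAAA/3: at [8, 58, 106, 112, 226] ⇒ [11, 61, 109, 115, 229]

All cut coordinates (distinct, sorted): [11, 32, 42, 45, 56, 61, 66, 76, 92, 95, 104, 109, 115, 125, 132, 166, 174, 179, 187, 195, 199, 210, 216, 229, 237, 254, 261]

Fragment lengths:
  11→32: 21 bp
  32→42: 10 bp
  42→45: 3 bp
  45→56: 11 bp
  56→61: 5 bp
  61→66: 5 bp
  66→76: 10 bp
  76→92: 16 bp
  92→95: 3 bp
  95→104: 9 bp
  104→109: 5 bp
  109→115: 6 bp
  115→125: 10 bp
  125→132: 7 bp
  132→166: 34 bp
  166→174: 8 bp
  174→179: 5 bp
  179→187: 8 bp
  187→195: 8 bp
  195→199: 4 bp
  199→210: 11 bp
  210→216: 6 bp
  216→229: 13 bp
  229→237: 8 bp
  237→254: 17 bp
  254→261: 7 bp
  261→11 (wrap): 262-261+11 = 12 bp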